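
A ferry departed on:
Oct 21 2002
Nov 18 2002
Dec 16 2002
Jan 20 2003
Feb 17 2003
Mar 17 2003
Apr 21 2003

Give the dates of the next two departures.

May 19 2003, Jun 16 2003

All dates are Mondays, 28, 28, 35, 28, 28, 35 days apart.
Specifically, the 3rd Monday of each month.
3rd Monday of May 2003: May 19 2003.
3rd Monday of June 2003: Jun 16 2003.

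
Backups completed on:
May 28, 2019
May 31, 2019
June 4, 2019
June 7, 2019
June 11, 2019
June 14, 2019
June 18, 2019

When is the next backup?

Gaps: 3, 4, 3, 4, 3, 4 days — not constant, but cyclic with period 2.
The events fall on every Tuesday and Friday.
Next Friday: June 21, 2019.

June 21, 2019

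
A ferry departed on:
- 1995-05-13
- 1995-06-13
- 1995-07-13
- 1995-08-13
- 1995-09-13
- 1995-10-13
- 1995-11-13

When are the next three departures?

Gaps: 31, 30, 31, 31, 30, 31 days — not constant. Every event is on the 13th of the month.
Pattern: the 13th of each month.
December 1995: 1995-12-13.
Next: January 1996 → 1996-01-13.
February 1996: 1996-02-13.

1995-12-13, 1996-01-13, 1996-02-13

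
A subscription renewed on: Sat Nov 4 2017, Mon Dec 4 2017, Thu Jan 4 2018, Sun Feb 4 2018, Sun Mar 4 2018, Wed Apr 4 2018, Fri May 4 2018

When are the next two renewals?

Mon Jun 4 2018, Wed Jul 4 2018

The day-of-month is always 4 (30, 31, 31, 28, 31, 30 days between events).
So this recurs on the 4th of each month.
Next: June 2018 → Mon Jun 4 2018.
July 2018: Wed Jul 4 2018.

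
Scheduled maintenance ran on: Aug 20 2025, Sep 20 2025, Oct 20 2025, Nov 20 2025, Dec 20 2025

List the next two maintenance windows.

Jan 20 2026, Feb 20 2026

Gaps: 31, 30, 31, 30 days — not constant. Every event is on the 20th of the month.
Pattern: the 20th of each month.
January 2026: Jan 20 2026.
February 2026: Feb 20 2026.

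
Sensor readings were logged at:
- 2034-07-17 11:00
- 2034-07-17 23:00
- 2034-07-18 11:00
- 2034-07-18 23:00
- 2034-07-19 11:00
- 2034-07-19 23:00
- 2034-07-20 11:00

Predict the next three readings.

2034-07-20 23:00, 2034-07-21 11:00, 2034-07-21 23:00

Spacing: 12, 12, 12, 12, 12, 12 h — constant 12 h.
2034-07-20 11:00 + 12 h = 2034-07-20 23:00.
2034-07-20 23:00 + 12 h = 2034-07-21 11:00.
2034-07-21 11:00 + 12 h = 2034-07-21 23:00.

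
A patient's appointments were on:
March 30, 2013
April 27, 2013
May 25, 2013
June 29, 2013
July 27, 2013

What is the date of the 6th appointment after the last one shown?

All Saturdays; the gaps (28, 28, 35, 28) vary with month length.
This is the last Saturday of each month.
Last Saturday of August 2013: August 31, 2013.
Last Saturday of September 2013: September 28, 2013.
Last Saturday of October 2013: October 26, 2013.
Last Saturday of November 2013: November 30, 2013.
Last Saturday of December 2013: December 28, 2013.
Last Saturday of January 2014: January 25, 2014.

January 25, 2014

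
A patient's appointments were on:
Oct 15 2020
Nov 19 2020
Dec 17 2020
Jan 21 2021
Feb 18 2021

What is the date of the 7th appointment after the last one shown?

Sep 16 2021

Gaps: 35, 28, 35, 28 days — a mix of 28 and 35. Every date is a Thursday.
Each is the 3rd Thursday of its month.
3rd Thursday of March 2021: Mar 18 2021.
April 2021 — 3rd Thursday is Apr 15 2021.
May 2021 — 3rd Thursday is May 20 2021.
June 2021 — 3rd Thursday is Jun 17 2021.
July 2021 — 3rd Thursday is Jul 15 2021.
August 2021 — 3rd Thursday is Aug 19 2021.
3rd Thursday of September 2021: Sep 16 2021.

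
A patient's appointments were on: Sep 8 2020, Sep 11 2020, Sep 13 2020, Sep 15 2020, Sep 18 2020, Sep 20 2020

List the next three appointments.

The gap pattern 3, 2, 2, 3, 2 repeats every 3 events.
These are the Tuesdays, Fridays and Sundays of each week.
Next Tuesday: Sep 22 2020.
Next Friday: Sep 25 2020.
The following Sunday is Sep 27 2020.

Sep 22 2020, Sep 25 2020, Sep 27 2020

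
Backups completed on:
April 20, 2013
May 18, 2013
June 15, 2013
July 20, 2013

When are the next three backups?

August 17, 2013; September 21, 2013; October 19, 2013

All dates are Saturdays, 28, 28, 35 days apart.
Specifically, the 3rd Saturday of each month.
3rd Saturday of August 2013: August 17, 2013.
3rd Saturday of September 2013: September 21, 2013.
3rd Saturday of October 2013: October 19, 2013.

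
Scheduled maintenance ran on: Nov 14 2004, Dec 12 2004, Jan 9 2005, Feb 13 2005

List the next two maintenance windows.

Mar 13 2005, Apr 10 2005

All dates are Sundays, 28, 28, 35 days apart.
Specifically, the 2nd Sunday of each month.
2nd Sunday of March 2005: Mar 13 2005.
2nd Sunday of April 2005: Apr 10 2005.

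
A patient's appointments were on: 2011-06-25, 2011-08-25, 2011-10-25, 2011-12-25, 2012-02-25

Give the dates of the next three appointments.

Each date is the 25th; the gaps (61, 61, 61, 62) track the month lengths.
The rule is the 25th of every 2 months.
Next: April 2012 → 2012-04-25.
June 2012: 2012-06-25.
August 2012: 2012-08-25.

2012-04-25, 2012-06-25, 2012-08-25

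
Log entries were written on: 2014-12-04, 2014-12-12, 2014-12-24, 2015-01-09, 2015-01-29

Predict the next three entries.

The spacing grows by 4 each time: 8, 12, 16, 20 days.
Next gap: 24 days. 2015-01-29 + 24 days = 2015-02-22.
Next gap: 28 days. 2015-02-22 + 28 days = 2015-03-22.
Next gap: 32 days. 2015-03-22 + 32 days = 2015-04-23.

2015-02-22, 2015-03-22, 2015-04-23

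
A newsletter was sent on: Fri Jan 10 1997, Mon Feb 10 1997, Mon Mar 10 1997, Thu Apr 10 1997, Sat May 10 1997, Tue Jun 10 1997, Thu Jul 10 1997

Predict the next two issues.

Each date is the 10th; the gaps (31, 28, 31, 30, 31, 30) track the month lengths.
The rule is the 10th of each month.
Next: August 1997 → Sun Aug 10 1997.
September 1997: Wed Sep 10 1997.

Sun Aug 10 1997, Wed Sep 10 1997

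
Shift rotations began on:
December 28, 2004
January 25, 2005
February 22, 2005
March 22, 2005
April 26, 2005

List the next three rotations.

May 24, 2005; June 28, 2005; July 26, 2005

Gaps: 28, 28, 28, 35 days — a mix of 28 and 35. Every date is a Tuesday.
Each is the 4th Tuesday of its month.
4th Tuesday of May 2005: May 24, 2005.
June 2005 — 4th Tuesday is June 28, 2005.
4th Tuesday of July 2005: July 26, 2005.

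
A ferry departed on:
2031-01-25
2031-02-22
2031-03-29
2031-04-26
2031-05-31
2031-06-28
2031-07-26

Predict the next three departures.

2031-08-30, 2031-09-27, 2031-10-25

Every date is a Saturday; gaps 28, 35, 28, 35, 28, 28 days.
Each is the last Saturday of its month (at least one falls on the 29th or later, ruling out '4th Saturday').
August 2031 ends with Saturday 2031-08-30.
Last Saturday of September 2031: 2031-09-27.
October 2031 ends with Saturday 2031-10-25.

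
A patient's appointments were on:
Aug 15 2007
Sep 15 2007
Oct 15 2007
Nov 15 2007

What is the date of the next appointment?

Gaps: 31, 30, 31 days — not constant. Every event is on the 15th of the month.
Pattern: the 15th of each month.
December 2007: Dec 15 2007.

Dec 15 2007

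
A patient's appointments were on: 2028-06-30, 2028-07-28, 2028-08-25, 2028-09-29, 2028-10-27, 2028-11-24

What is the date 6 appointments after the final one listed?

These are Fridays with 28, 28, 35, 28, 28-day gaps.
Each is the final Friday of its month — 2028-06-30 is past the 28th, so '4th Friday' doesn't fit.
Last Friday of December 2028: 2028-12-29.
January 2029 ends with Friday 2029-01-26.
February 2029 ends with Friday 2029-02-23.
March 2029 ends with Friday 2029-03-30.
Last Friday of April 2029: 2029-04-27.
Last Friday of May 2029: 2029-05-25.

2029-05-25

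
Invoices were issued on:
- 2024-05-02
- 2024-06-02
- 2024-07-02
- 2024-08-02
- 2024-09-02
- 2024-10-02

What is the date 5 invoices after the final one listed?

2025-03-02

The day-of-month is always 2 (31, 30, 31, 31, 30 days between events).
So this recurs on the 2nd of each month.
November 2024: 2024-11-02.
December 2024: 2024-12-02.
Next: January 2025 → 2025-01-02.
Next: February 2025 → 2025-02-02.
March 2025: 2025-03-02.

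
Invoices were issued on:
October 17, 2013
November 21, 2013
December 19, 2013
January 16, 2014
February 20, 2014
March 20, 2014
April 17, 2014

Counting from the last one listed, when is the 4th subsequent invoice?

These are Thursdays at 28- or 35-day spacing (35, 28, 28, 35, 28, 28).
The pattern: 3rd Thursday of the month.
May 2014 — 3rd Thursday is May 15, 2014.
June 2014 — 3rd Thursday is June 19, 2014.
3rd Thursday of July 2014: July 17, 2014.
August 2014 — 3rd Thursday is August 21, 2014.

August 21, 2014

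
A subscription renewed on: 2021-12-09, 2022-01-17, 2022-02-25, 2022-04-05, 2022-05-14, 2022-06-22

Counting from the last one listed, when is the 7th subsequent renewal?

Gaps between consecutive events: 39, 39, 39, 39, 39 days — a constant 39-day interval.
2022-06-22 + 39 days = 2022-07-31.
2022-07-31 + 39 days = 2022-09-08.
2022-09-08 + 39 days = 2022-10-17.
2022-10-17 + 39 days = 2022-11-25.
2022-11-25 + 39 days = 2023-01-03.
2023-01-03 + 39 days = 2023-02-11.
2023-02-11 + 39 days = 2023-03-22.

2023-03-22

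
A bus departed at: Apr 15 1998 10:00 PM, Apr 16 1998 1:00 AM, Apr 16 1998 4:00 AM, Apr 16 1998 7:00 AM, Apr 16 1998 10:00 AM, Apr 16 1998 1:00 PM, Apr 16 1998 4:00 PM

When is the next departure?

Spacing: 3, 3, 3, 3, 3, 3 h — constant 3 h.
Apr 16 1998 4:00 PM + 3 h = Apr 16 1998 7:00 PM.

Apr 16 1998 7:00 PM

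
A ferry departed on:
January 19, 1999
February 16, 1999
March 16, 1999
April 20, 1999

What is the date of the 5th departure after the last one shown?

September 21, 1999

All dates are Tuesdays, 28, 28, 35 days apart.
Specifically, the 3rd Tuesday of each month.
3rd Tuesday of May 1999: May 18, 1999.
June 1999 — 3rd Tuesday is June 15, 1999.
July 1999 — 3rd Tuesday is July 20, 1999.
3rd Tuesday of August 1999: August 17, 1999.
3rd Tuesday of September 1999: September 21, 1999.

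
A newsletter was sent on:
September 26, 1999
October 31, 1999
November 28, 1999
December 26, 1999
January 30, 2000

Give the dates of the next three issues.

These are Sundays with 35, 28, 28, 35-day gaps.
Each is the final Sunday of its month — October 31, 1999 is past the 28th, so '4th Sunday' doesn't fit.
February 2000 ends with Sunday February 27, 2000.
March 2000 ends with Sunday March 26, 2000.
April 2000 ends with Sunday April 30, 2000.

February 27, 2000; March 26, 2000; April 30, 2000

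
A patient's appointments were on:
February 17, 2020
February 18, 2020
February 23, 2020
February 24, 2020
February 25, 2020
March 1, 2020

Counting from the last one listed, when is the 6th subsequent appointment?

The gap pattern 1, 5, 1, 1, 5 repeats every 3 events.
These are the Mondays, Tuesdays and Sundays of each week.
The following Monday is March 2, 2020.
The following Tuesday is March 3, 2020.
Next Sunday: March 8, 2020.
Next Monday: March 9, 2020.
Next Tuesday: March 10, 2020.
Next Sunday: March 15, 2020.

March 15, 2020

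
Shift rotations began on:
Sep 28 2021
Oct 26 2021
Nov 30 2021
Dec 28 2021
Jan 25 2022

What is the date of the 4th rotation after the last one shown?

These are Tuesdays with 28, 35, 28, 28-day gaps.
Each is the final Tuesday of its month — Nov 30 2021 is past the 28th, so '4th Tuesday' doesn't fit.
February 2022 ends with Tuesday Feb 22 2022.
March 2022 ends with Tuesday Mar 29 2022.
April 2022 ends with Tuesday Apr 26 2022.
May 2022 ends with Tuesday May 31 2022.

May 31 2022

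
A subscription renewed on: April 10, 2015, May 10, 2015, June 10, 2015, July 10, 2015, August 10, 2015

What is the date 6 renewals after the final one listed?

Each date is the 10th; the gaps (30, 31, 30, 31) track the month lengths.
The rule is the 10th of each month.
Next: September 2015 → September 10, 2015.
Next: October 2015 → October 10, 2015.
Next: November 2015 → November 10, 2015.
December 2015: December 10, 2015.
January 2016: January 10, 2016.
February 2016: February 10, 2016.

February 10, 2016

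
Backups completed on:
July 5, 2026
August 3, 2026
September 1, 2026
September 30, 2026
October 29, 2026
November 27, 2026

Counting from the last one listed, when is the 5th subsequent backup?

Every event comes 29 days after the last (29, 29, 29, 29, 29).
November 27, 2026 + 29 days = December 26, 2026.
December 26, 2026 + 29 days = January 24, 2027.
January 24, 2027 + 29 days = February 22, 2027.
February 22, 2027 + 29 days = March 23, 2027.
March 23, 2027 + 29 days = April 21, 2027.

April 21, 2027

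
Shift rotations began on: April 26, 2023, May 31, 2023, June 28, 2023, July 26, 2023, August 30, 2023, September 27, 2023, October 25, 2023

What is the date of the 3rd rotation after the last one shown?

All Wednesdays; the gaps (35, 28, 28, 35, 28, 28) vary with month length.
This is the last Wednesday of each month.
November 2023 ends with Wednesday November 29, 2023.
December 2023 ends with Wednesday December 27, 2023.
Last Wednesday of January 2024: January 31, 2024.

January 31, 2024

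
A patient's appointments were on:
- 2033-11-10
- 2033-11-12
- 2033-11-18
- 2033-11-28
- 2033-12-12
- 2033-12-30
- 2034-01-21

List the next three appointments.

2034-02-16, 2034-03-18, 2034-04-21

The spacing grows by 4 each time: 2, 6, 10, 14, 18, 22 days.
Next gap: 26 days. 2034-01-21 + 26 days = 2034-02-16.
Next gap: 30 days. 2034-02-16 + 30 days = 2034-03-18.
Next gap: 34 days. 2034-03-18 + 34 days = 2034-04-21.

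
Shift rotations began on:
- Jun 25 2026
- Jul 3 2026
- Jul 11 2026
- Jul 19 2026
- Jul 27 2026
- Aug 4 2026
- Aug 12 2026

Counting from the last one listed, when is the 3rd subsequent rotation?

Sep 5 2026

Gaps between consecutive events: 8, 8, 8, 8, 8, 8 days — a constant 8-day interval.
Aug 12 2026 + 8 days = Aug 20 2026.
Aug 20 2026 + 8 days = Aug 28 2026.
Aug 28 2026 + 8 days = Sep 5 2026.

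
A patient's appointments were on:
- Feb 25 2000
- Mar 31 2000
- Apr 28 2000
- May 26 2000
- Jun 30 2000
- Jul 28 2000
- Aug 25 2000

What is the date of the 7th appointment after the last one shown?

Every date is a Friday; gaps 35, 28, 28, 35, 28, 28 days.
Each is the last Friday of its month (at least one falls on the 29th or later, ruling out '4th Friday').
Last Friday of September 2000: Sep 29 2000.
Last Friday of October 2000: Oct 27 2000.
November 2000 ends with Friday Nov 24 2000.
Last Friday of December 2000: Dec 29 2000.
January 2001 ends with Friday Jan 26 2001.
February 2001 ends with Friday Feb 23 2001.
March 2001 ends with Friday Mar 30 2001.

Mar 30 2001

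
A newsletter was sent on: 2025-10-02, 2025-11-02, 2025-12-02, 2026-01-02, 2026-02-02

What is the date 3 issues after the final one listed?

2026-05-02

Gaps: 31, 30, 31, 31 days — not constant. Every event is on the 2nd of the month.
Pattern: the 2nd of each month.
March 2026: 2026-03-02.
April 2026: 2026-04-02.
May 2026: 2026-05-02.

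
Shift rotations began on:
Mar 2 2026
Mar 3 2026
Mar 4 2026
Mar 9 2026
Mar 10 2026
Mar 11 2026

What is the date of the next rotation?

Every event lands on a Monday or Tuesday or Wednesday (gaps cycle 1, 1, 5, 1, 1).
So the schedule is: every Monday, Tuesday and Wednesday.
Next Monday: Mar 16 2026.

Mar 16 2026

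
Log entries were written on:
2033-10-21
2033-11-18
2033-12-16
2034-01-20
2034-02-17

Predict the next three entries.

2034-03-17, 2034-04-21, 2034-05-19

Gaps: 28, 28, 35, 28 days — a mix of 28 and 35. Every date is a Friday.
Each is the 3rd Friday of its month.
3rd Friday of March 2034: 2034-03-17.
3rd Friday of April 2034: 2034-04-21.
May 2034 — 3rd Friday is 2034-05-19.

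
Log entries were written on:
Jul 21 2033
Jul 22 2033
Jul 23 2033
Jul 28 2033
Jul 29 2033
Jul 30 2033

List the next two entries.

Aug 4 2033, Aug 5 2033

The gap pattern 1, 1, 5, 1, 1 repeats every 3 events.
These are the Thursdays, Fridays and Saturdays of each week.
The following Thursday is Aug 4 2033.
Next Friday: Aug 5 2033.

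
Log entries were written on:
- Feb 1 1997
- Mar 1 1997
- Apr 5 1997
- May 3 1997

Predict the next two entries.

All dates are Saturdays, 28, 35, 28 days apart.
Specifically, the 1st Saturday of each month.
1st Saturday of June 1997: Jun 7 1997.
July 1997 — 1st Saturday is Jul 5 1997.

Jun 7 1997, Jul 5 1997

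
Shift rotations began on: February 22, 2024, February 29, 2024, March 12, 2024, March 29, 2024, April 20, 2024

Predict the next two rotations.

Gaps: 7, 12, 17, 22 days — each gap is 5 larger than the previous one.
Next gap: 27 days. April 20, 2024 + 27 days = May 17, 2024.
Next gap: 32 days. May 17, 2024 + 32 days = June 18, 2024.

May 17, 2024; June 18, 2024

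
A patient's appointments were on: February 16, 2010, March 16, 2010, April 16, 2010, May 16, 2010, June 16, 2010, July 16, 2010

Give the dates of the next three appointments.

Each date is the 16th; the gaps (28, 31, 30, 31, 30) track the month lengths.
The rule is the 16th of each month.
August 2010: August 16, 2010.
Next: September 2010 → September 16, 2010.
October 2010: October 16, 2010.

August 16, 2010; September 16, 2010; October 16, 2010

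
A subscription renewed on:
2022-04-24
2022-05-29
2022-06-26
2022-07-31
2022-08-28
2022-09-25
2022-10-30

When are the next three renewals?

All Sundays; the gaps (35, 28, 35, 28, 28, 35) vary with month length.
This is the last Sunday of each month.
Last Sunday of November 2022: 2022-11-27.
Last Sunday of December 2022: 2022-12-25.
January 2023 ends with Sunday 2023-01-29.

2022-11-27, 2022-12-25, 2023-01-29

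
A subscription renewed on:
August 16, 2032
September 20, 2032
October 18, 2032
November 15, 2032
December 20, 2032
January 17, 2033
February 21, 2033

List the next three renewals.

March 21, 2033; April 18, 2033; May 16, 2033

These are Mondays at 28- or 35-day spacing (35, 28, 28, 35, 28, 35).
The pattern: 3rd Monday of the month.
3rd Monday of March 2033: March 21, 2033.
3rd Monday of April 2033: April 18, 2033.
May 2033 — 3rd Monday is May 16, 2033.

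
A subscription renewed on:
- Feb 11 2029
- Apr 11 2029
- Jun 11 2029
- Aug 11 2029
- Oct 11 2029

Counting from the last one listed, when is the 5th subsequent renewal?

Gaps: 59, 61, 61, 61 days — not constant. Every event is on the 11th of the month.
Pattern: the 11th of every 2 months.
December 2029: Dec 11 2029.
February 2030: Feb 11 2030.
April 2030: Apr 11 2030.
Next: June 2030 → Jun 11 2030.
Next: August 2030 → Aug 11 2030.

Aug 11 2030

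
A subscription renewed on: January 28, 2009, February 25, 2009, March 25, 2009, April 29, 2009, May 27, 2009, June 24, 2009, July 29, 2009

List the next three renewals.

August 26, 2009; September 30, 2009; October 28, 2009

Every date is a Wednesday; gaps 28, 28, 35, 28, 28, 35 days.
Each is the last Wednesday of its month (at least one falls on the 29th or later, ruling out '4th Wednesday').
Last Wednesday of August 2009: August 26, 2009.
Last Wednesday of September 2009: September 30, 2009.
Last Wednesday of October 2009: October 28, 2009.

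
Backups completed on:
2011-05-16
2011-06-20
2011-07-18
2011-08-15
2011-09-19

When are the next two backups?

These are Mondays at 28- or 35-day spacing (35, 28, 28, 35).
The pattern: 3rd Monday of the month.
3rd Monday of October 2011: 2011-10-17.
3rd Monday of November 2011: 2011-11-21.

2011-10-17, 2011-11-21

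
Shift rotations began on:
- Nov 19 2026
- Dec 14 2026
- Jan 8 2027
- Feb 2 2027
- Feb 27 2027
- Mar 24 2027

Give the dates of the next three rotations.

The spacing is 25, 25, 25, 25, 25 days — always 25 days.
Mar 24 2027 + 25 days = Apr 18 2027.
Apr 18 2027 + 25 days = May 13 2027.
May 13 2027 + 25 days = Jun 7 2027.

Apr 18 2027, May 13 2027, Jun 7 2027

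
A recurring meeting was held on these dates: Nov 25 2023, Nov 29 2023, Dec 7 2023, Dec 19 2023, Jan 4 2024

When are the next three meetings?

Gaps: 4, 8, 12, 16 days — each gap is 4 larger than the previous one.
Next gap: 20 days. Jan 4 2024 + 20 days = Jan 24 2024.
Next gap: 24 days. Jan 24 2024 + 24 days = Feb 17 2024.
Next gap: 28 days. Feb 17 2024 + 28 days = Mar 16 2024.

Jan 24 2024, Feb 17 2024, Mar 16 2024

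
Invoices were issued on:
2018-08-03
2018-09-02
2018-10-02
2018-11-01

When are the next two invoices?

2018-12-01, 2018-12-31

Every event comes 30 days after the last (30, 30, 30).
2018-11-01 + 30 days = 2018-12-01.
2018-12-01 + 30 days = 2018-12-31.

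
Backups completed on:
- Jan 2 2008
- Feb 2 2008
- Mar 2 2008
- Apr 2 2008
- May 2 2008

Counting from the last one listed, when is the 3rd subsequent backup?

The day-of-month is always 2 (31, 29, 31, 30 days between events).
So this recurs on the 2nd of each month.
Next: June 2008 → Jun 2 2008.
Next: July 2008 → Jul 2 2008.
August 2008: Aug 2 2008.

Aug 2 2008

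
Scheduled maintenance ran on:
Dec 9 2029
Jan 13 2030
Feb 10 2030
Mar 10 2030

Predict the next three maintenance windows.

Apr 14 2030, May 12 2030, Jun 9 2030

All dates are Sundays, 35, 28, 28 days apart.
Specifically, the 2nd Sunday of each month.
2nd Sunday of April 2030: Apr 14 2030.
2nd Sunday of May 2030: May 12 2030.
June 2030 — 2nd Sunday is Jun 9 2030.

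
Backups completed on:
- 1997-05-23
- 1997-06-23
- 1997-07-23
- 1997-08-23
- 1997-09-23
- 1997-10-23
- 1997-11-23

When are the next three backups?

Each date is the 23rd; the gaps (31, 30, 31, 31, 30, 31) track the month lengths.
The rule is the 23rd of each month.
December 1997: 1997-12-23.
January 1998: 1998-01-23.
Next: February 1998 → 1998-02-23.

1997-12-23, 1998-01-23, 1998-02-23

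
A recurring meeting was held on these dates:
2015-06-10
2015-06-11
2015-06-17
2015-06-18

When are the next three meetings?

Gaps: 1, 6, 1 days — not constant, but cyclic with period 2.
The events fall on every Wednesday and Thursday.
The following Wednesday is 2015-06-24.
Next Thursday: 2015-06-25.
Next Wednesday: 2015-07-01.

2015-06-24, 2015-06-25, 2015-07-01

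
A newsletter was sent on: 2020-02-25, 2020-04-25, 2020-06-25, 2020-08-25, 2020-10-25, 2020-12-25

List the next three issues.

Gaps: 60, 61, 61, 61, 61 days — not constant. Every event is on the 25th of the month.
Pattern: the 25th of every 2 months.
February 2021: 2021-02-25.
Next: April 2021 → 2021-04-25.
June 2021: 2021-06-25.

2021-02-25, 2021-04-25, 2021-06-25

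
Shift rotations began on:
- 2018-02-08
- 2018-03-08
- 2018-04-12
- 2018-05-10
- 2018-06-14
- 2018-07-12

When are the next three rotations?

All dates are Thursdays, 28, 35, 28, 35, 28 days apart.
Specifically, the 2nd Thursday of each month.
August 2018 — 2nd Thursday is 2018-08-09.
2nd Thursday of September 2018: 2018-09-13.
2nd Thursday of October 2018: 2018-10-11.

2018-08-09, 2018-09-13, 2018-10-11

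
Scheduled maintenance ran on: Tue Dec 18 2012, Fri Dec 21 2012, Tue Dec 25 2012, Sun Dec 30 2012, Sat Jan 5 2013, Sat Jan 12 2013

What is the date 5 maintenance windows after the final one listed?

Sun Mar 3 2013

Intervals are 3, 4, 5, 6, 7 days — an arithmetic progression with common difference 1.
Next gap: 8 days. Sat Jan 12 2013 + 8 days = Sun Jan 20 2013.
Next gap: 9 days. Sun Jan 20 2013 + 9 days = Tue Jan 29 2013.
Next gap: 10 days. Tue Jan 29 2013 + 10 days = Fri Feb 8 2013.
Next gap: 11 days. Fri Feb 8 2013 + 11 days = Tue Feb 19 2013.
Next gap: 12 days. Tue Feb 19 2013 + 12 days = Sun Mar 3 2013.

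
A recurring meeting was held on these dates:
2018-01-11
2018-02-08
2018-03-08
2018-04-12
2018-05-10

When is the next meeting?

2018-06-14

All dates are Thursdays, 28, 28, 35, 28 days apart.
Specifically, the 2nd Thursday of each month.
2nd Thursday of June 2018: 2018-06-14.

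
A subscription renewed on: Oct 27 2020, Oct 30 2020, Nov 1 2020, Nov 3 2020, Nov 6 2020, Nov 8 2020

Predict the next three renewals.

Gaps: 3, 2, 2, 3, 2 days — not constant, but cyclic with period 3.
The events fall on every Tuesday, Friday and Sunday.
Next Tuesday: Nov 10 2020.
Next Friday: Nov 13 2020.
Next Sunday: Nov 15 2020.

Nov 10 2020, Nov 13 2020, Nov 15 2020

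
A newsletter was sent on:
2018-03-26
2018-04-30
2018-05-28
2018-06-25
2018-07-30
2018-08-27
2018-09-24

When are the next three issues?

2018-10-29, 2018-11-26, 2018-12-31

These are Mondays with 35, 28, 28, 35, 28, 28-day gaps.
Each is the final Monday of its month — 2018-04-30 is past the 28th, so '4th Monday' doesn't fit.
Last Monday of October 2018: 2018-10-29.
November 2018 ends with Monday 2018-11-26.
Last Monday of December 2018: 2018-12-31.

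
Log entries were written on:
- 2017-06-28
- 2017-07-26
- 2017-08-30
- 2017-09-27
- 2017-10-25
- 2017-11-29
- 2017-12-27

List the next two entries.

2018-01-31, 2018-02-28

Every date is a Wednesday; gaps 28, 35, 28, 28, 35, 28 days.
Each is the last Wednesday of its month (at least one falls on the 29th or later, ruling out '4th Wednesday').
January 2018 ends with Wednesday 2018-01-31.
Last Wednesday of February 2018: 2018-02-28.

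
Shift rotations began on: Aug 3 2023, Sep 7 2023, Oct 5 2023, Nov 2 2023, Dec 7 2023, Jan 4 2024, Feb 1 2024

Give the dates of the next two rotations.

Mar 7 2024, Apr 4 2024

All dates are Thursdays, 35, 28, 28, 35, 28, 28 days apart.
Specifically, the 1st Thursday of each month.
March 2024 — 1st Thursday is Mar 7 2024.
April 2024 — 1st Thursday is Apr 4 2024.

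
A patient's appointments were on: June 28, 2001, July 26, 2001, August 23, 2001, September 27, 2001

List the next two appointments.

October 25, 2001; November 22, 2001

Gaps: 28, 28, 35 days — a mix of 28 and 35. Every date is a Thursday.
Each is the 4th Thursday of its month.
October 2001 — 4th Thursday is October 25, 2001.
November 2001 — 4th Thursday is November 22, 2001.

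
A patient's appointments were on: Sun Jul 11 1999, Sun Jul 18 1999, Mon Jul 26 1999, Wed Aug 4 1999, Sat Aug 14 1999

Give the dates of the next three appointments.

Intervals are 7, 8, 9, 10 days — an arithmetic progression with common difference 1.
Next gap: 11 days. Sat Aug 14 1999 + 11 days = Wed Aug 25 1999.
Next gap: 12 days. Wed Aug 25 1999 + 12 days = Mon Sep 6 1999.
Next gap: 13 days. Mon Sep 6 1999 + 13 days = Sun Sep 19 1999.

Wed Aug 25 1999, Mon Sep 6 1999, Sun Sep 19 1999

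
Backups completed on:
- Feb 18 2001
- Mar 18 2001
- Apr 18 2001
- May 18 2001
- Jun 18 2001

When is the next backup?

Jul 18 2001

Gaps: 28, 31, 30, 31 days — not constant. Every event is on the 18th of the month.
Pattern: the 18th of each month.
Next: July 2001 → Jul 18 2001.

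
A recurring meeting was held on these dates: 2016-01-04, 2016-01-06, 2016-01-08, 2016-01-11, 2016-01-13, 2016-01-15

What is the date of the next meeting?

2016-01-18

The gap pattern 2, 2, 3, 2, 2 repeats every 3 events.
These are the Mondays, Wednesdays and Fridays of each week.
Next Monday: 2016-01-18.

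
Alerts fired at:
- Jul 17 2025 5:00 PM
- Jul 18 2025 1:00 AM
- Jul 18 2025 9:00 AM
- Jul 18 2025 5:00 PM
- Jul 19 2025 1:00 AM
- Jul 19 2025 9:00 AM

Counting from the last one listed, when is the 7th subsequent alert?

Jul 21 2025 5:00 PM

Gaps: 8, 8, 8, 8, 8 hours — each event is 8 hours after the previous one.
Jul 19 2025 9:00 AM + 8 h = Jul 19 2025 5:00 PM.
Jul 19 2025 5:00 PM + 8 h = Jul 20 2025 1:00 AM.
Jul 20 2025 1:00 AM + 8 h = Jul 20 2025 9:00 AM.
Jul 20 2025 9:00 AM + 8 h = Jul 20 2025 5:00 PM.
Jul 20 2025 5:00 PM + 8 h = Jul 21 2025 1:00 AM.
Jul 21 2025 1:00 AM + 8 h = Jul 21 2025 9:00 AM.
Jul 21 2025 9:00 AM + 8 h = Jul 21 2025 5:00 PM.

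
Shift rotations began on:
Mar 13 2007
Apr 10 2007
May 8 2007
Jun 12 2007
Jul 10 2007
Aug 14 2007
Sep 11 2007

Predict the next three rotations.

Oct 9 2007, Nov 13 2007, Dec 11 2007

Gaps: 28, 28, 35, 28, 35, 28 days — a mix of 28 and 35. Every date is a Tuesday.
Each is the 2nd Tuesday of its month.
2nd Tuesday of October 2007: Oct 9 2007.
November 2007 — 2nd Tuesday is Nov 13 2007.
December 2007 — 2nd Tuesday is Dec 11 2007.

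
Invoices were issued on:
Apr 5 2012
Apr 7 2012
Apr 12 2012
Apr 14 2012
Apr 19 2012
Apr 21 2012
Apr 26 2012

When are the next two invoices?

Apr 28 2012, May 3 2012

The gap pattern 2, 5, 2, 5, 2, 5 repeats every 2 events.
These are the Thursdays and Saturdays of each week.
The following Saturday is Apr 28 2012.
Next Thursday: May 3 2012.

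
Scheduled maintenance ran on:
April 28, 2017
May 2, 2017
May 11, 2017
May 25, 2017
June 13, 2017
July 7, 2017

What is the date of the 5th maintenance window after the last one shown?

January 18, 2018

Intervals are 4, 9, 14, 19, 24 days — an arithmetic progression with common difference 5.
Next gap: 29 days. July 7, 2017 + 29 days = August 5, 2017.
Next gap: 34 days. August 5, 2017 + 34 days = September 8, 2017.
Next gap: 39 days. September 8, 2017 + 39 days = October 17, 2017.
Next gap: 44 days. October 17, 2017 + 44 days = November 30, 2017.
Next gap: 49 days. November 30, 2017 + 49 days = January 18, 2018.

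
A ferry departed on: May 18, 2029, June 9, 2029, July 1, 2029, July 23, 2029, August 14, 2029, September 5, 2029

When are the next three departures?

September 27, 2029; October 19, 2029; November 10, 2029

Gaps between consecutive events: 22, 22, 22, 22, 22 days — a constant 22-day interval.
September 5, 2029 + 22 days = September 27, 2029.
September 27, 2029 + 22 days = October 19, 2029.
October 19, 2029 + 22 days = November 10, 2029.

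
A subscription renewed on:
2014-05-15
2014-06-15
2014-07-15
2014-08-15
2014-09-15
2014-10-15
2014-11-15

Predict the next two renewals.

The day-of-month is always 15 (31, 30, 31, 31, 30, 31 days between events).
So this recurs on the 15th of each month.
Next: December 2014 → 2014-12-15.
Next: January 2015 → 2015-01-15.

2014-12-15, 2015-01-15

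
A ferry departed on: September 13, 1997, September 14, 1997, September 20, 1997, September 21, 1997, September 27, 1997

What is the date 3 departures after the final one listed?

October 5, 1997

Every event lands on a Saturday or Sunday (gaps cycle 1, 6, 1, 6).
So the schedule is: every Saturday and Sunday.
The following Sunday is September 28, 1997.
Next Saturday: October 4, 1997.
The following Sunday is October 5, 1997.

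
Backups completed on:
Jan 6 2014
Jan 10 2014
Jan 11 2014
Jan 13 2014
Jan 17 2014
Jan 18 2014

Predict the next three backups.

Every event lands on a Monday or Friday or Saturday (gaps cycle 4, 1, 2, 4, 1).
So the schedule is: every Monday, Friday and Saturday.
Next Monday: Jan 20 2014.
The following Friday is Jan 24 2014.
Next Saturday: Jan 25 2014.

Jan 20 2014, Jan 24 2014, Jan 25 2014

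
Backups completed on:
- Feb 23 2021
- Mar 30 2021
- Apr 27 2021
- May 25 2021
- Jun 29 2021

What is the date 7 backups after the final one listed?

Jan 25 2022

These are Tuesdays with 35, 28, 28, 35-day gaps.
Each is the final Tuesday of its month — Mar 30 2021 is past the 28th, so '4th Tuesday' doesn't fit.
July 2021 ends with Tuesday Jul 27 2021.
Last Tuesday of August 2021: Aug 31 2021.
September 2021 ends with Tuesday Sep 28 2021.
Last Tuesday of October 2021: Oct 26 2021.
November 2021 ends with Tuesday Nov 30 2021.
Last Tuesday of December 2021: Dec 28 2021.
Last Tuesday of January 2022: Jan 25 2022.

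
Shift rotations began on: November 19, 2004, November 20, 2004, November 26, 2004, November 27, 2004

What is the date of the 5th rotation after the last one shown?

December 17, 2004

Every event lands on a Friday or Saturday (gaps cycle 1, 6, 1).
So the schedule is: every Friday and Saturday.
The following Friday is December 3, 2004.
The following Saturday is December 4, 2004.
The following Friday is December 10, 2004.
Next Saturday: December 11, 2004.
The following Friday is December 17, 2004.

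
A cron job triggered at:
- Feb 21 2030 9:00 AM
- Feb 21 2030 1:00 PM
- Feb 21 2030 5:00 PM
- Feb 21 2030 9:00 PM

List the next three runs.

Feb 22 2030 1:00 AM, Feb 22 2030 5:00 AM, Feb 22 2030 9:00 AM

Gaps: 4, 4, 4 hours — each event is 4 hours after the previous one.
Feb 21 2030 9:00 PM + 4 h = Feb 22 2030 1:00 AM.
Feb 22 2030 1:00 AM + 4 h = Feb 22 2030 5:00 AM.
Feb 22 2030 5:00 AM + 4 h = Feb 22 2030 9:00 AM.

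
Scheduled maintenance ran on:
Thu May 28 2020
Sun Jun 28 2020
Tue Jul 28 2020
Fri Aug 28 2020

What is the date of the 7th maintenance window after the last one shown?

Sun Mar 28 2021

The day-of-month is always 28 (31, 30, 31 days between events).
So this recurs on the 28th of each month.
September 2020: Mon Sep 28 2020.
October 2020: Wed Oct 28 2020.
Next: November 2020 → Sat Nov 28 2020.
December 2020: Mon Dec 28 2020.
January 2021: Thu Jan 28 2021.
February 2021: Sun Feb 28 2021.
Next: March 2021 → Sun Mar 28 2021.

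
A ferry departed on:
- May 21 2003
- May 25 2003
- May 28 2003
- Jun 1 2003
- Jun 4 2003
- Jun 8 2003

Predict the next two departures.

The gap pattern 4, 3, 4, 3, 4 repeats every 2 events.
These are the Wednesdays and Sundays of each week.
The following Wednesday is Jun 11 2003.
The following Sunday is Jun 15 2003.

Jun 11 2003, Jun 15 2003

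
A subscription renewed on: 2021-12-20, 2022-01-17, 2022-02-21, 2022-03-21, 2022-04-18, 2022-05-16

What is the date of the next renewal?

These are Mondays at 28- or 35-day spacing (28, 35, 28, 28, 28).
The pattern: 3rd Monday of the month.
3rd Monday of June 2022: 2022-06-20.

2022-06-20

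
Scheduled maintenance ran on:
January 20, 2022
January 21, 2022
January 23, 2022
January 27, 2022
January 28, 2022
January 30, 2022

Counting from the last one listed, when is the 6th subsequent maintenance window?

February 13, 2022

The gap pattern 1, 2, 4, 1, 2 repeats every 3 events.
These are the Thursdays, Fridays and Sundays of each week.
Next Thursday: February 3, 2022.
Next Friday: February 4, 2022.
The following Sunday is February 6, 2022.
The following Thursday is February 10, 2022.
The following Friday is February 11, 2022.
Next Sunday: February 13, 2022.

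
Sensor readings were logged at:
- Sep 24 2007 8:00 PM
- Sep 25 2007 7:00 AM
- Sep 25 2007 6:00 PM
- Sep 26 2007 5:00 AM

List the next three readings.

Sep 26 2007 4:00 PM, Sep 27 2007 3:00 AM, Sep 27 2007 2:00 PM

Spacing: 11, 11, 11 h — constant 11 h.
Sep 26 2007 5:00 AM + 11 h = Sep 26 2007 4:00 PM.
Sep 26 2007 4:00 PM + 11 h = Sep 27 2007 3:00 AM.
Sep 27 2007 3:00 AM + 11 h = Sep 27 2007 2:00 PM.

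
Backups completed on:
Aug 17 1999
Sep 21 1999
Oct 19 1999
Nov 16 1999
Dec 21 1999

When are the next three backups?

Jan 18 2000, Feb 15 2000, Mar 21 2000

Gaps: 35, 28, 28, 35 days — a mix of 28 and 35. Every date is a Tuesday.
Each is the 3rd Tuesday of its month.
3rd Tuesday of January 2000: Jan 18 2000.
February 2000 — 3rd Tuesday is Feb 15 2000.
March 2000 — 3rd Tuesday is Mar 21 2000.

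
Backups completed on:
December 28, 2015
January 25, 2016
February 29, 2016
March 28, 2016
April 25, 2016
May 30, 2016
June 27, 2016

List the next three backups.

All Mondays; the gaps (28, 35, 28, 28, 35, 28) vary with month length.
This is the last Monday of each month.
Last Monday of July 2016: July 25, 2016.
Last Monday of August 2016: August 29, 2016.
September 2016 ends with Monday September 26, 2016.

July 25, 2016; August 29, 2016; September 26, 2016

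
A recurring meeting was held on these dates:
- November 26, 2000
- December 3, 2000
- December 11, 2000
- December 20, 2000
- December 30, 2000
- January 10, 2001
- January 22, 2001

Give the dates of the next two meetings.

February 4, 2001; February 18, 2001

Intervals are 7, 8, 9, 10, 11, 12 days — an arithmetic progression with common difference 1.
Next gap: 13 days. January 22, 2001 + 13 days = February 4, 2001.
Next gap: 14 days. February 4, 2001 + 14 days = February 18, 2001.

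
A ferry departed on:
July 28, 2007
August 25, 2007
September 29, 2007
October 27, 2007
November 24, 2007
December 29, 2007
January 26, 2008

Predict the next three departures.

February 23, 2008; March 29, 2008; April 26, 2008

All Saturdays; the gaps (28, 35, 28, 28, 35, 28) vary with month length.
This is the last Saturday of each month.
Last Saturday of February 2008: February 23, 2008.
March 2008 ends with Saturday March 29, 2008.
Last Saturday of April 2008: April 26, 2008.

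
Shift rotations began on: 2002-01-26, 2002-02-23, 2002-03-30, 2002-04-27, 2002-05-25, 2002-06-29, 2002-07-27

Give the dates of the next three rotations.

These are Saturdays with 28, 35, 28, 28, 35, 28-day gaps.
Each is the final Saturday of its month — 2002-03-30 is past the 28th, so '4th Saturday' doesn't fit.
Last Saturday of August 2002: 2002-08-31.
Last Saturday of September 2002: 2002-09-28.
October 2002 ends with Saturday 2002-10-26.

2002-08-31, 2002-09-28, 2002-10-26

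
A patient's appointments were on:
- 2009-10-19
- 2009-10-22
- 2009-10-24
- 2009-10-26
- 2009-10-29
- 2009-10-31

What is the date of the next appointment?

The gap pattern 3, 2, 2, 3, 2 repeats every 3 events.
These are the Mondays, Thursdays and Saturdays of each week.
Next Monday: 2009-11-02.

2009-11-02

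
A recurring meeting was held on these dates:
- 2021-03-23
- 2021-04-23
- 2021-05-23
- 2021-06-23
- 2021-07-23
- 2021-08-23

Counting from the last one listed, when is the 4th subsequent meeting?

The day-of-month is always 23 (31, 30, 31, 30, 31 days between events).
So this recurs on the 23rd of each month.
September 2021: 2021-09-23.
October 2021: 2021-10-23.
November 2021: 2021-11-23.
December 2021: 2021-12-23.

2021-12-23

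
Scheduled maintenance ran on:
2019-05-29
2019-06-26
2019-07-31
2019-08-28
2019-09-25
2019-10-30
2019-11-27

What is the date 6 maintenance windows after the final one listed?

2020-05-27

Every date is a Wednesday; gaps 28, 35, 28, 28, 35, 28 days.
Each is the last Wednesday of its month (at least one falls on the 29th or later, ruling out '4th Wednesday').
December 2019 ends with Wednesday 2019-12-25.
January 2020 ends with Wednesday 2020-01-29.
Last Wednesday of February 2020: 2020-02-26.
Last Wednesday of March 2020: 2020-03-25.
Last Wednesday of April 2020: 2020-04-29.
May 2020 ends with Wednesday 2020-05-27.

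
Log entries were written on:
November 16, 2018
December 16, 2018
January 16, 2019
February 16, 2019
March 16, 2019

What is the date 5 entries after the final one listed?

Each date is the 16th; the gaps (30, 31, 31, 28) track the month lengths.
The rule is the 16th of each month.
April 2019: April 16, 2019.
May 2019: May 16, 2019.
June 2019: June 16, 2019.
Next: July 2019 → July 16, 2019.
Next: August 2019 → August 16, 2019.

August 16, 2019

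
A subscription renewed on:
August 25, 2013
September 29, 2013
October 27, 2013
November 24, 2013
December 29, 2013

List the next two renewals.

January 26, 2014; February 23, 2014

Every date is a Sunday; gaps 35, 28, 28, 35 days.
Each is the last Sunday of its month (at least one falls on the 29th or later, ruling out '4th Sunday').
January 2014 ends with Sunday January 26, 2014.
Last Sunday of February 2014: February 23, 2014.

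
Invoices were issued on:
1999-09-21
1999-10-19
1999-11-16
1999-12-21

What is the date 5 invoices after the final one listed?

2000-05-16

These are Tuesdays at 28- or 35-day spacing (28, 28, 35).
The pattern: 3rd Tuesday of the month.
January 2000 — 3rd Tuesday is 2000-01-18.
February 2000 — 3rd Tuesday is 2000-02-15.
3rd Tuesday of March 2000: 2000-03-21.
April 2000 — 3rd Tuesday is 2000-04-18.
May 2000 — 3rd Tuesday is 2000-05-16.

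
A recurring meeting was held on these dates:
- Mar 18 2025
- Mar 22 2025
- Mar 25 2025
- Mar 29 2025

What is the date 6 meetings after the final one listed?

The gap pattern 4, 3, 4 repeats every 2 events.
These are the Tuesdays and Saturdays of each week.
The following Tuesday is Apr 1 2025.
The following Saturday is Apr 5 2025.
The following Tuesday is Apr 8 2025.
The following Saturday is Apr 12 2025.
Next Tuesday: Apr 15 2025.
The following Saturday is Apr 19 2025.

Apr 19 2025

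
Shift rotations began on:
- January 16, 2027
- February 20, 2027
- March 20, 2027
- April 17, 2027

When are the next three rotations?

All dates are Saturdays, 35, 28, 28 days apart.
Specifically, the 3rd Saturday of each month.
May 2027 — 3rd Saturday is May 15, 2027.
June 2027 — 3rd Saturday is June 19, 2027.
3rd Saturday of July 2027: July 17, 2027.

May 15, 2027; June 19, 2027; July 17, 2027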